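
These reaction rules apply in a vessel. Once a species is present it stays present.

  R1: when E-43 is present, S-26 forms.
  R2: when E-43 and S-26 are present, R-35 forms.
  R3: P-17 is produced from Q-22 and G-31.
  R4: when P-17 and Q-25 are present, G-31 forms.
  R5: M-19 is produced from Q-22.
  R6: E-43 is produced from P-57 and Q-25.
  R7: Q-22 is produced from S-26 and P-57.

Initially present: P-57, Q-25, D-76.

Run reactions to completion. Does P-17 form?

P-17 would need Q-22 and G-31 (R3), but G-31 never forms.

No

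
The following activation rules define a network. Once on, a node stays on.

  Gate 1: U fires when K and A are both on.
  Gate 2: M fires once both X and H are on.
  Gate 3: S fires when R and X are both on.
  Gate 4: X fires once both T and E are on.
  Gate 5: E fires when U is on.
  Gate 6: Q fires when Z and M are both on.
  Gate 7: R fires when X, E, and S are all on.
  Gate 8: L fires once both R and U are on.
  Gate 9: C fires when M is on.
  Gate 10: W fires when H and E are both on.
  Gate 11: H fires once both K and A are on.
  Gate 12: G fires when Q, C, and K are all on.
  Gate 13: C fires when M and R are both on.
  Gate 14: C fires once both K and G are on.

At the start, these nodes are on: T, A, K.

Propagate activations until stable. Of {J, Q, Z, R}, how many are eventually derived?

0

No rule produces J, and it is not given.
Q would need Z and M (Gate 6), but Z never turns on.
No rule produces Z, and it is not given.
R would need X, E, and S (Gate 7), but S never turns on.
None of the 4 are reached.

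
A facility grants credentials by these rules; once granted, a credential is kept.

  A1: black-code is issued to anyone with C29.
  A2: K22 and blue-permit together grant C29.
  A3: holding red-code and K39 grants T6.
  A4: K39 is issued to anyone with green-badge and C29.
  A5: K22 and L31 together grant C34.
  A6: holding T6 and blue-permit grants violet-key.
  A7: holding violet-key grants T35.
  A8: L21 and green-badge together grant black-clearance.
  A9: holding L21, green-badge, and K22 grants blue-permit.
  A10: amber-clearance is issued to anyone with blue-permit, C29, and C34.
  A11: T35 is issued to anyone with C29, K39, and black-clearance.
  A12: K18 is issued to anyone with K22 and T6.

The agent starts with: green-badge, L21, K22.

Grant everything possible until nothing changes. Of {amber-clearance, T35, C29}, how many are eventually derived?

2

Holding L21 and green-badge grants black-clearance (A8).
Holding L21, green-badge, and K22 grants blue-permit (A9).
Holding K22 and blue-permit grants C29 (A2).
Holding green-badge and C29 grants K39 (A4).
Holding C29, K39, and black-clearance grants T35 (A11).
amber-clearance would need blue-permit, C29, and C34 (A10), but C34 is never granted.
T35: reached.
C29: reached.
Reached: T35 and C29 — 2 of the 3.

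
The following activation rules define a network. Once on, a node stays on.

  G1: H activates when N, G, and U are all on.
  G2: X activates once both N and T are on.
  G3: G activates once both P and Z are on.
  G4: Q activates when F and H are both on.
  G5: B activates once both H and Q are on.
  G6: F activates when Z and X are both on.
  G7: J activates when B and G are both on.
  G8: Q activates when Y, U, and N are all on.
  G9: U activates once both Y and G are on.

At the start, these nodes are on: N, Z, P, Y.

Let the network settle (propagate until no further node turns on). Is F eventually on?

F would need Z and X (G6), but X never turns on.

No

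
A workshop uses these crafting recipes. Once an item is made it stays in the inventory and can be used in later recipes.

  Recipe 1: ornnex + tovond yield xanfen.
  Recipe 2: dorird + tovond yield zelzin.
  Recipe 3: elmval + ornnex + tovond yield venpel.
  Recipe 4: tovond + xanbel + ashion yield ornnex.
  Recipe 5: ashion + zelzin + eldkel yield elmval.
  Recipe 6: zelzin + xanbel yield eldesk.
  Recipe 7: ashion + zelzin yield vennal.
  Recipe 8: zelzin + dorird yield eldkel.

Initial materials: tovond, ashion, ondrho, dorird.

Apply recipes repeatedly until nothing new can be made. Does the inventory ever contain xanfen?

No

xanfen would need ornnex and tovond (Recipe 1), but ornnex is never obtained.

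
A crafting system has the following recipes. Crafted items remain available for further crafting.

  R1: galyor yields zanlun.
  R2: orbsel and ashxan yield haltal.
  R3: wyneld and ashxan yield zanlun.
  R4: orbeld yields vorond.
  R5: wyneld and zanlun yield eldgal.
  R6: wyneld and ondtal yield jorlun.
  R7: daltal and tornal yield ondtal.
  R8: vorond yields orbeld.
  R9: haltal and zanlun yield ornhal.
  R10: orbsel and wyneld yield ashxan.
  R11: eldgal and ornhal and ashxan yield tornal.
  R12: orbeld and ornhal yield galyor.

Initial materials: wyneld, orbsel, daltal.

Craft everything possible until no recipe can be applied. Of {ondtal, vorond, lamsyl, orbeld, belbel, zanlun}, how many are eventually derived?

2

Using R10, orbsel and wyneld make ashxan.
Using R2, orbsel and ashxan make haltal.
Using R3, wyneld and ashxan make zanlun.
haltal and zanlun → ornhal (R9).
Using R5, wyneld and zanlun make eldgal.
eldgal and ornhal and ashxan → tornal (R11).
daltal and tornal → ondtal (R7).
ondtal: reached.
vorond would need orbeld (R4), but orbeld is never obtained.
No rule produces lamsyl, and it is not given.
orbeld would need vorond (R8), but vorond is never obtained.
No rule produces belbel, and it is not given.
zanlun: reached.
Reached: ondtal and zanlun — 2 of the 6.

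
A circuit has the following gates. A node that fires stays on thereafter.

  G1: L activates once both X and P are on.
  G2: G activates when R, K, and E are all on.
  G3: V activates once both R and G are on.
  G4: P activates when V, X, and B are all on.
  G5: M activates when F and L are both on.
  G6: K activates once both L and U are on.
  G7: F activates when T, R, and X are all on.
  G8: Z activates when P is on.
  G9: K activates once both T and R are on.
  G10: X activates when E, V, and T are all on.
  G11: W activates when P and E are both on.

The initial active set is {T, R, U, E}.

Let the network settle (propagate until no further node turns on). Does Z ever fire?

Z would need P (G8), but P never turns on.

No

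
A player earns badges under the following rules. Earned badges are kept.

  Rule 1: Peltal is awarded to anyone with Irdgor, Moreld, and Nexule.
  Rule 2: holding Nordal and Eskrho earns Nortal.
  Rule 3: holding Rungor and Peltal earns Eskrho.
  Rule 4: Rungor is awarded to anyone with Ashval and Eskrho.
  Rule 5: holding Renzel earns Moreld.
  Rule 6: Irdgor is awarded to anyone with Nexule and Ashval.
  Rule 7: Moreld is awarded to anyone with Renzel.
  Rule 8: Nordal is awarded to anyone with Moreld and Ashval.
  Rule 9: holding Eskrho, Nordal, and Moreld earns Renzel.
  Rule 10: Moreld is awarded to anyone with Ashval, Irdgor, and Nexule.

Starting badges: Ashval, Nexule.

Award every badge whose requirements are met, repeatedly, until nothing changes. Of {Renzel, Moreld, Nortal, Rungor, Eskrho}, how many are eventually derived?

With Nexule and Ashval, Irdgor is earned (Rule 6).
With Ashval, Irdgor, and Nexule, Moreld is earned (Rule 10).
Renzel would need Eskrho, Nordal, and Moreld (Rule 9), but Eskrho is never earned.
Moreld: reached.
Nortal would need Nordal and Eskrho (Rule 2), but Eskrho is never earned.
Rungor would need Ashval and Eskrho (Rule 4), but Eskrho is never earned.
Eskrho would need Rungor and Peltal (Rule 3), but Rungor is never earned.
Reached: Moreld — 1 of the 5.

1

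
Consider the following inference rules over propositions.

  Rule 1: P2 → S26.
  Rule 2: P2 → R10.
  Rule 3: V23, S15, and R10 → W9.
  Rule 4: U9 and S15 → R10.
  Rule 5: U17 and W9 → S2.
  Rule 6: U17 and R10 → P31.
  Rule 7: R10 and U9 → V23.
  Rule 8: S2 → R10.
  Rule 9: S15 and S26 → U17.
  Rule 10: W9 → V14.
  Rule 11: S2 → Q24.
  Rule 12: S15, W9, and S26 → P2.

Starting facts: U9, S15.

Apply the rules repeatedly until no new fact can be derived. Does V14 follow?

Yes

U9 and S15 hold, so R10 follows (Rule 4).
From R10 and U9, Rule 7 gives V23.
V23, S15, and R10 hold, so W9 follows (Rule 3).
W9 holds, so V14 follows (Rule 10).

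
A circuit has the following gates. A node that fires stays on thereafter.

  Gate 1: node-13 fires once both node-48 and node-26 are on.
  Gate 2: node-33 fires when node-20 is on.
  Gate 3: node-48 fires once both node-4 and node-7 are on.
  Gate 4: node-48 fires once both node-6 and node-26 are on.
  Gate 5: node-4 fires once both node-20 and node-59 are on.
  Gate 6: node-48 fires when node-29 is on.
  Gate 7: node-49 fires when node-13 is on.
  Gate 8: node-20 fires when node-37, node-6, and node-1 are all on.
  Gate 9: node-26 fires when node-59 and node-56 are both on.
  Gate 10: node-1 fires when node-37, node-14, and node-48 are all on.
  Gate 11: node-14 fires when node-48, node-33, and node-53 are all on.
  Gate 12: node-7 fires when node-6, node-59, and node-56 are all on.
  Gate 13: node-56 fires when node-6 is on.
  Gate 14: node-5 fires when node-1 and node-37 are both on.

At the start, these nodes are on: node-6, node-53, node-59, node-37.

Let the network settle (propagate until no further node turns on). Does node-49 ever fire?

Yes

Gate 13: node-6 on → node-56 on.
node-59 and node-56 are on, so node-26 fires (Gate 9).
Gate 4: node-6 and node-26 on → node-48 on.
Gate 1: node-48 and node-26 on → node-13 on.
Gate 7: node-13 on → node-49 on.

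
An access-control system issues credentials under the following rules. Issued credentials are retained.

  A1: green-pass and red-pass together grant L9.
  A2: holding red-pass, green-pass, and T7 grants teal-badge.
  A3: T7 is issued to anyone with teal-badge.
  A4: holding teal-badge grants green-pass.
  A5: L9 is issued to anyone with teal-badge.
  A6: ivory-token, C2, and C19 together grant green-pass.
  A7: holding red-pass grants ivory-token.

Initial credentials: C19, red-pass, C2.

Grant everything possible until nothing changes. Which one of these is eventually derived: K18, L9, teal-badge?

L9

Holding red-pass grants ivory-token (A7).
Holding ivory-token, C2, and C19 grants green-pass (A6).
Holding green-pass and red-pass grants L9 (A1).
teal-badge would need red-pass, green-pass, and T7 (A2), but T7 is never granted. No rule produces K18, and it is not given.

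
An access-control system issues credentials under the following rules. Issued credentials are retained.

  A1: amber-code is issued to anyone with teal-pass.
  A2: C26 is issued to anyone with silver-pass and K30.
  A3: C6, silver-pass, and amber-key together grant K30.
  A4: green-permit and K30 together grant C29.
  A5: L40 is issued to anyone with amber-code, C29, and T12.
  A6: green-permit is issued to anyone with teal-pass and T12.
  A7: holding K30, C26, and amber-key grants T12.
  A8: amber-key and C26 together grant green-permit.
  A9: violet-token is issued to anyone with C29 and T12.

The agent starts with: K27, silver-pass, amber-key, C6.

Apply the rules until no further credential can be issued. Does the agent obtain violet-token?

Holding C6, silver-pass, and amber-key grants K30 (A3).
Holding silver-pass and K30 grants C26 (A2).
Holding amber-key and C26 grants green-permit (A8).
Holding K30, C26, and amber-key grants T12 (A7).
Holding green-permit and K30 grants C29 (A4).
Holding C29 and T12 grants violet-token (A9).

Yes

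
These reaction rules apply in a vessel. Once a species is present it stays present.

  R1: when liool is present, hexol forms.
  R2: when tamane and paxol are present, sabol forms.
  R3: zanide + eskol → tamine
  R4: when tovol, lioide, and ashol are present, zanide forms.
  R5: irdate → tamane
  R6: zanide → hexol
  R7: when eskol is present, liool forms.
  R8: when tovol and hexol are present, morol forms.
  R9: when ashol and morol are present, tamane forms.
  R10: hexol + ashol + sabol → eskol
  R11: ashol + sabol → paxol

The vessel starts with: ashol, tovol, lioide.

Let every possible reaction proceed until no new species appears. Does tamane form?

tovol, lioide, and ashol present → zanide forms (R4).
zanide present → hexol forms (R6).
tovol and hexol present → morol forms (R8).
ashol and morol present → tamane forms (R9).

Yes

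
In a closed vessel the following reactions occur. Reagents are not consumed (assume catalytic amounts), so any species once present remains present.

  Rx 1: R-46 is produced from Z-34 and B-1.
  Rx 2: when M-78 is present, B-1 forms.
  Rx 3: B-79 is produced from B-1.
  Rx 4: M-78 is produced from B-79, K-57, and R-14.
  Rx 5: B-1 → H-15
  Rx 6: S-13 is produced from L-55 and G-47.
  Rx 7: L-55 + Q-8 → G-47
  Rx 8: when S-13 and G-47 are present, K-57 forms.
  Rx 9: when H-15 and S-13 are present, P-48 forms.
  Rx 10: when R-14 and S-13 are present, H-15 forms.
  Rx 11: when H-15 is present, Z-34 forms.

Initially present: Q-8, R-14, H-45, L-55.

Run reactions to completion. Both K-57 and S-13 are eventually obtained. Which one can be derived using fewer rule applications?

S-13: L-55 and Q-8 present → G-47 forms (Rx 7). L-55 and G-47 present → S-13 forms (Rx 6). [2 rule applications]
K-57: L-55 and Q-8 present → G-47 forms (Rx 7). L-55 and G-47 present → S-13 forms (Rx 6). S-13 and G-47 present → K-57 forms (Rx 8). [3 rule applications]
S-13 needs fewer.

S-13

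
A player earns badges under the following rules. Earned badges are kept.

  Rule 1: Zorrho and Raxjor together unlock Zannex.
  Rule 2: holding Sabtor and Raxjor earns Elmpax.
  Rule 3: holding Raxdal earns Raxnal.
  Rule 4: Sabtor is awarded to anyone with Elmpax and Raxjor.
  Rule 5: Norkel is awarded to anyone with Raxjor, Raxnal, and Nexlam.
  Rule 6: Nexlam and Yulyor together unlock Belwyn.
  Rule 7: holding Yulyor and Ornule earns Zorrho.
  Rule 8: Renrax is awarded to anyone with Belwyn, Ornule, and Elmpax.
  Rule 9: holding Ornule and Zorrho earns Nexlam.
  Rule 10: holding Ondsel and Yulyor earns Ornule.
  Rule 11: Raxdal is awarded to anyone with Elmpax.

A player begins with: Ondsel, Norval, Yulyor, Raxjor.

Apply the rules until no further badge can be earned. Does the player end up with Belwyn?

With Ondsel and Yulyor, Ornule is earned (Rule 10).
With Yulyor and Ornule, Zorrho is earned (Rule 7).
With Ornule and Zorrho, Nexlam is earned (Rule 9).
With Nexlam and Yulyor, Belwyn is earned (Rule 6).

Yes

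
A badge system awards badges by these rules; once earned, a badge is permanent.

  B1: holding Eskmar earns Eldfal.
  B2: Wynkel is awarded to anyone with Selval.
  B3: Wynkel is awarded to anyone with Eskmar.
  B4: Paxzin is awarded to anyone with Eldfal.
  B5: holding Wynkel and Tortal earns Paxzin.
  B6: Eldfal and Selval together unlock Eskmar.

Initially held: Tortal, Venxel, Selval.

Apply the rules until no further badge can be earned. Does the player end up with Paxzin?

With Selval, Wynkel is earned (B2).
With Wynkel and Tortal, Paxzin is earned (B5).

Yes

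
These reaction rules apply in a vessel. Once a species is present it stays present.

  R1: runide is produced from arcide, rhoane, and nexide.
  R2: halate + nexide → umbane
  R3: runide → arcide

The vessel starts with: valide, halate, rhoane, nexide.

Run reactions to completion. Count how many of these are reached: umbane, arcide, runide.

halate and nexide present → umbane forms (R2).
umbane: reached.
arcide would need runide (R3), but runide never forms.
runide would need arcide, rhoane, and nexide (R1), but arcide never forms.
Reached: umbane — 1 of the 3.

1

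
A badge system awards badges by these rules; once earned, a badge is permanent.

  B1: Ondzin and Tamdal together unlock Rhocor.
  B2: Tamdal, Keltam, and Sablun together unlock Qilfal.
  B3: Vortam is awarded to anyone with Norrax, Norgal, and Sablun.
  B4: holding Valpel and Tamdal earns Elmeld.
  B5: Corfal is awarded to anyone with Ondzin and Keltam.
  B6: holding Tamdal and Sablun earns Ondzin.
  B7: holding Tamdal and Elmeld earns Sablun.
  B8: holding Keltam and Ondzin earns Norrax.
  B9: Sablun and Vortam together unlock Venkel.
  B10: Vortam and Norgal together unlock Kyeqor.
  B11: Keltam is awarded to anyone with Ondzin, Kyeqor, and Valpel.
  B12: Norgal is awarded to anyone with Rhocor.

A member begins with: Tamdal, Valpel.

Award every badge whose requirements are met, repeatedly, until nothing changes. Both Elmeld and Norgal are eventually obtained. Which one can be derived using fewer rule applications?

Elmeld

Elmeld: With Valpel and Tamdal, Elmeld is earned (B4). [1 rule application]
Norgal: With Valpel and Tamdal, Elmeld is earned (B4). With Tamdal and Elmeld, Sablun is earned (B7). With Tamdal and Sablun, Ondzin is earned (B6). With Ondzin and Tamdal, Rhocor is earned (B1). With Rhocor, Norgal is earned (B12). [5 rule applications]
Elmeld needs fewer.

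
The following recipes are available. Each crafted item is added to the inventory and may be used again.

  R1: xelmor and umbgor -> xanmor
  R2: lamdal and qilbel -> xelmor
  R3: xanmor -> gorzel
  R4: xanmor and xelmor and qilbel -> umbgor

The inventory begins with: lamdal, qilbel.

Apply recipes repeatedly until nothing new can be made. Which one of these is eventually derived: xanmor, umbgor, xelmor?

xelmor

lamdal and qilbel -> xelmor (R2).
umbgor would need xanmor, xelmor, and qilbel (R4), but xanmor is never obtained. xanmor would need xelmor and umbgor (R1), but umbgor is never obtained.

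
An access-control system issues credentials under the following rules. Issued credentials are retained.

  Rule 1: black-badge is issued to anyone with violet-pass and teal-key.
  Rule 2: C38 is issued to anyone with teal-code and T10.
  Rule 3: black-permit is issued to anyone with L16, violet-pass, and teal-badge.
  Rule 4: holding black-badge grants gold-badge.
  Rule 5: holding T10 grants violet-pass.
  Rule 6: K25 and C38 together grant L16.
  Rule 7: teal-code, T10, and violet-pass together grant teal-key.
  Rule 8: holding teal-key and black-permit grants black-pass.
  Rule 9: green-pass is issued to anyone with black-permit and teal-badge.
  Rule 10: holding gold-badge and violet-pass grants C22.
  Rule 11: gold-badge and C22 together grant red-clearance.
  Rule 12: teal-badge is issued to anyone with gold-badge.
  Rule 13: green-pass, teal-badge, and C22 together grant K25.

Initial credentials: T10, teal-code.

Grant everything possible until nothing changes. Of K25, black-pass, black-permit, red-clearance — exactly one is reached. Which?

red-clearance

Holding T10 grants violet-pass (Rule 5).
Holding teal-code, T10, and violet-pass grants teal-key (Rule 7).
Holding violet-pass and teal-key grants black-badge (Rule 1).
Holding black-badge grants gold-badge (Rule 4).
Holding gold-badge and violet-pass grants C22 (Rule 10).
Holding gold-badge and C22 grants red-clearance (Rule 11).
black-permit would need L16, violet-pass, and teal-badge (Rule 3), but L16 is never granted. K25 would need green-pass, teal-badge, and C22 (Rule 13), but green-pass is never granted. black-pass would need teal-key and black-permit (Rule 8), but black-permit is never granted.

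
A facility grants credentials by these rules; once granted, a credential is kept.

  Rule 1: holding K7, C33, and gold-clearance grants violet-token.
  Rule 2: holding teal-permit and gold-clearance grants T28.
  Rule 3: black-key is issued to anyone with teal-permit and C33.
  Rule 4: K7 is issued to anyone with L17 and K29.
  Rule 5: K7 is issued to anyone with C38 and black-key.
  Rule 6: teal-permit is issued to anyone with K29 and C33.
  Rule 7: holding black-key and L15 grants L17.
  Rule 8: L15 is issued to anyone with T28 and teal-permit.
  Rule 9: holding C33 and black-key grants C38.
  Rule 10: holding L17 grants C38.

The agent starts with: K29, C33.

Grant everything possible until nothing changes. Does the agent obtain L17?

L17 would need black-key and L15 (Rule 7), but L15 is never granted.

No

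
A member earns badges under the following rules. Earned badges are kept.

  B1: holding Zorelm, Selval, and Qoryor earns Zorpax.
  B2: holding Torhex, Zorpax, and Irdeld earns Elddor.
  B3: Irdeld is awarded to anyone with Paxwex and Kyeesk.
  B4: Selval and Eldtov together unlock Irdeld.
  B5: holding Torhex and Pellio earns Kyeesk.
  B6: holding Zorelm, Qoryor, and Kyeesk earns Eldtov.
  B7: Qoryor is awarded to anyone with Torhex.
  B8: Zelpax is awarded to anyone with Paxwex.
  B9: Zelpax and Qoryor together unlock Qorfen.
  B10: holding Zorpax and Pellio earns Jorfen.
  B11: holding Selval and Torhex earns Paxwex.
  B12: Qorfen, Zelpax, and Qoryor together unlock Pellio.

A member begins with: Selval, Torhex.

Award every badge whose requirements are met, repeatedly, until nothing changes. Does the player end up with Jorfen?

Jorfen would need Zorpax and Pellio (B10), but Zorpax is never earned.

No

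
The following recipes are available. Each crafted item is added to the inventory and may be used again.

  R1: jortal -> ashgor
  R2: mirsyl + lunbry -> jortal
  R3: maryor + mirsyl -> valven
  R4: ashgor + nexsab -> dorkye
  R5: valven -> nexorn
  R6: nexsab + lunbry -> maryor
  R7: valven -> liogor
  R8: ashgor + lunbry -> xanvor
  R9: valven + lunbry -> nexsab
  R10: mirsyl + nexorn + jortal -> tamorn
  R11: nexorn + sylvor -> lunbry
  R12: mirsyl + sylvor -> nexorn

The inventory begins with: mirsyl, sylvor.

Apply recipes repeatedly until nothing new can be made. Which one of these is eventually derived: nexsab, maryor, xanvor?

xanvor

Using R12, mirsyl and sylvor make nexorn.
nexorn + sylvor -> lunbry (R11).
Using R2, mirsyl and lunbry make jortal.
Using R1, jortal makes ashgor.
ashgor + lunbry -> xanvor (R8).
maryor would need nexsab and lunbry (R6), but nexsab is never obtained. nexsab would need valven and lunbry (R9), but valven is never obtained.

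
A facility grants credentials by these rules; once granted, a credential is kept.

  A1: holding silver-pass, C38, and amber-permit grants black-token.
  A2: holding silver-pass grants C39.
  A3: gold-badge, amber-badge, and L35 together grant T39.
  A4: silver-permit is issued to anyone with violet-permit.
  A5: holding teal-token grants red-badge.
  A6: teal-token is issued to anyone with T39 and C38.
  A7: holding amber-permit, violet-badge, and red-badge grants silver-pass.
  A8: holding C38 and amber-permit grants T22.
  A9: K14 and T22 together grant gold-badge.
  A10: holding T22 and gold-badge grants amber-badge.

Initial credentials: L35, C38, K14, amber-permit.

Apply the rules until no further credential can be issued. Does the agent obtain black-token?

No

black-token would need silver-pass, C38, and amber-permit (A1), but silver-pass is never granted.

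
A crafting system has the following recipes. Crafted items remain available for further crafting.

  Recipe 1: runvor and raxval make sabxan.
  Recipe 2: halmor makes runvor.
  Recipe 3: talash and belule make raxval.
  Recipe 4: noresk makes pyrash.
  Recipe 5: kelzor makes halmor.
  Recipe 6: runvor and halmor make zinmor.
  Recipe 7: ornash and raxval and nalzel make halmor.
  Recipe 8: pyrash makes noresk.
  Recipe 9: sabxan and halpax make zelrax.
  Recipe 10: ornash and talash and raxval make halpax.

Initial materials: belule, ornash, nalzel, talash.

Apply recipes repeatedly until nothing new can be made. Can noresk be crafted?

No

noresk would need pyrash (Recipe 8), but pyrash is never obtained.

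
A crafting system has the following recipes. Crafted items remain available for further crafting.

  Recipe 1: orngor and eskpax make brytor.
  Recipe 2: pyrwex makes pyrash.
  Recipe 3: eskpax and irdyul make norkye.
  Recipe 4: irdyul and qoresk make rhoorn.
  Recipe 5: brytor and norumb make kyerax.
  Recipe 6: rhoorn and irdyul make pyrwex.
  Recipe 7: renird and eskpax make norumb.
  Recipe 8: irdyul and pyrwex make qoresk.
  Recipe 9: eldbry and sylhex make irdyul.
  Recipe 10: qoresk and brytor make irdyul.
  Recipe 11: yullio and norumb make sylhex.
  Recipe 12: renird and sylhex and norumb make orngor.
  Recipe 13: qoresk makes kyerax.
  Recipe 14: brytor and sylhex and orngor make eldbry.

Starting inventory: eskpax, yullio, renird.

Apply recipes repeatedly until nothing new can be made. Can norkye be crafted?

Using Recipe 7, renird and eskpax make norumb.
Using Recipe 11, yullio and norumb make sylhex.
renird and sylhex and norumb → orngor (Recipe 12).
Using Recipe 1, orngor and eskpax make brytor.
Using Recipe 14, brytor, sylhex, and orngor make eldbry.
Using Recipe 9, eldbry and sylhex make irdyul.
Using Recipe 3, eskpax and irdyul make norkye.

Yes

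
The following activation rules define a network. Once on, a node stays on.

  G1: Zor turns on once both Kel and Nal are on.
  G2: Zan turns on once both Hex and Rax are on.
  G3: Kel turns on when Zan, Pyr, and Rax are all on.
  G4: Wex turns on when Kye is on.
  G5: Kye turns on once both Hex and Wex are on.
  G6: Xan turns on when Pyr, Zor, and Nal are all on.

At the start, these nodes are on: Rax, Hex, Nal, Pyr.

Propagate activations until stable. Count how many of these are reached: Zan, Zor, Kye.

2

G2: Hex and Rax on → Zan on.
Zan, Pyr, and Rax are on, so Kel turns on (G3).
G1: Kel and Nal on → Zor on.
Zan: reached.
Zor: reached.
Kye would need Hex and Wex (G5), but Wex never turns on.
Reached: Zan and Zor — 2 of the 3.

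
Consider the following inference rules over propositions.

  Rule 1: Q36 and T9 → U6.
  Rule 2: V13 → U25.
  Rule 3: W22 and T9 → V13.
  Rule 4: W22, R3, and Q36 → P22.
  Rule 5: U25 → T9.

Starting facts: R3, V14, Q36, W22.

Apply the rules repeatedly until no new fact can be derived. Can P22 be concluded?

Yes

From W22, R3, and Q36, Rule 4 gives P22.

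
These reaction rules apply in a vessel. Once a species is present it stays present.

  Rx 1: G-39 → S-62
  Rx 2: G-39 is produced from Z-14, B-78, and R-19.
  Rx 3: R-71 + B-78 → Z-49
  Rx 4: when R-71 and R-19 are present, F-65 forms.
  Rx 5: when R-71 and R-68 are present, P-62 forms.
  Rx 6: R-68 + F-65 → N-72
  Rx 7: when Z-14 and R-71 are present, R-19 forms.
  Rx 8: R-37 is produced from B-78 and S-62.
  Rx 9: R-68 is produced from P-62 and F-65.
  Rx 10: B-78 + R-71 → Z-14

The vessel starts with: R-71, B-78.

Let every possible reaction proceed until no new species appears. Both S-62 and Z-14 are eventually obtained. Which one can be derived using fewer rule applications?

Z-14: B-78 and R-71 present → Z-14 forms (Rx 10). [1 rule application]
S-62: B-78 and R-71 present → Z-14 forms (Rx 10). Z-14 and R-71 present → R-19 forms (Rx 7). Z-14, B-78, and R-19 present → G-39 forms (Rx 2). G-39 present → S-62 forms (Rx 1). [4 rule applications]
Z-14 needs fewer.

Z-14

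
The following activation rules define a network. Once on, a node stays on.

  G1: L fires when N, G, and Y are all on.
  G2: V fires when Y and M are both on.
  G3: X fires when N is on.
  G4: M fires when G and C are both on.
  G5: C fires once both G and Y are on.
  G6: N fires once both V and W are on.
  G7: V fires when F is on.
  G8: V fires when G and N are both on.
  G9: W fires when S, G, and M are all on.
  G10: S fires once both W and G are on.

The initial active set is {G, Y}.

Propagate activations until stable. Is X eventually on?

No

X would need N (G3), but N never turns on.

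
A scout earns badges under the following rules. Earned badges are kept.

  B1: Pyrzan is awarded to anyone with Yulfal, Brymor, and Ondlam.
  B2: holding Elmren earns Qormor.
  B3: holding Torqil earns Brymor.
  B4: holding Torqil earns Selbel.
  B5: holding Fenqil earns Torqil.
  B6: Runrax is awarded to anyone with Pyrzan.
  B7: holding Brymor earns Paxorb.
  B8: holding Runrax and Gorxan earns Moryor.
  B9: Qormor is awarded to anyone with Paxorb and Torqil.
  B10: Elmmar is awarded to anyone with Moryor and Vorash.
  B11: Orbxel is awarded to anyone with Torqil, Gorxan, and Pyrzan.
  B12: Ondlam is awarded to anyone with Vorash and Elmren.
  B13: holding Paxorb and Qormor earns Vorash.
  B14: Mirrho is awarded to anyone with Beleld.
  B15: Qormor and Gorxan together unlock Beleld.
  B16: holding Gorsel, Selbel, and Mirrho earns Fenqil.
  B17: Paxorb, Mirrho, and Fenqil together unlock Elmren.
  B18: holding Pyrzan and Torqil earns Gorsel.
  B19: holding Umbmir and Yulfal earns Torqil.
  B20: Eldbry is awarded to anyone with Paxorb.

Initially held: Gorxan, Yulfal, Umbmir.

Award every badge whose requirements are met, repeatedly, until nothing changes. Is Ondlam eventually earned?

Ondlam would need Vorash and Elmren (B12), but Elmren is never earned.

No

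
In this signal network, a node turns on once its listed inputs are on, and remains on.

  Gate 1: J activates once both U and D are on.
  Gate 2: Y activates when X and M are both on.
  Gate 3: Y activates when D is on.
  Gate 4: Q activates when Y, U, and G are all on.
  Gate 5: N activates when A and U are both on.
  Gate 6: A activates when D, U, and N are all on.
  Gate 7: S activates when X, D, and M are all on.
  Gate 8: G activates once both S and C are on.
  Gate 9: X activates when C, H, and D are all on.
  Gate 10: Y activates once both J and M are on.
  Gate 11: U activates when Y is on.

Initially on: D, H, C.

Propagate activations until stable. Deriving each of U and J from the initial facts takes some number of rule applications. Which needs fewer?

U

U: D is on, so Y activates (Gate 3). Y is on, so U activates (Gate 11). [2 rule applications]
J: Gate 3: D on → Y on. Gate 11: Y on → U on. Gate 1: U and D on → J on. [3 rule applications]
U needs fewer.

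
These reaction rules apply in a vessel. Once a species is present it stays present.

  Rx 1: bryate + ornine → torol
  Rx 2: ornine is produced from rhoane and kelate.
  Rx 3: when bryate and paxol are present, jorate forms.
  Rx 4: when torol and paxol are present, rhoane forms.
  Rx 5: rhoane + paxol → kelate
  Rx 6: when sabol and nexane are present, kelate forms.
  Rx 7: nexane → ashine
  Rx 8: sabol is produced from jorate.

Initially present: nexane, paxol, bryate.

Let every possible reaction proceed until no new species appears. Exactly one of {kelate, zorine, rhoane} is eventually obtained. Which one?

bryate and paxol present → jorate forms (Rx 3).
jorate present → sabol forms (Rx 8).
sabol and nexane present → kelate forms (Rx 6).
rhoane would need torol and paxol (Rx 4), but torol never forms. No rule produces zorine, and it is not given.

kelate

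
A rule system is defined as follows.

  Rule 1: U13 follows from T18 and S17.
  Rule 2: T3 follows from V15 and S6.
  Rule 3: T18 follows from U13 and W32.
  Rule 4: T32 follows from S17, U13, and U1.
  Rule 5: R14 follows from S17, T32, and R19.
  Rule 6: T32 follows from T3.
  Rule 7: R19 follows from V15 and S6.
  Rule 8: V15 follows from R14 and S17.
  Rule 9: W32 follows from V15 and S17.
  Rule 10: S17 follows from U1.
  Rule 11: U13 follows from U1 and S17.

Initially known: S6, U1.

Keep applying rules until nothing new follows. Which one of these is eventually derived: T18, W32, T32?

T32

U1 holds, so S17 follows (Rule 10).
U1 and S17 hold, so U13 follows (Rule 11).
From S17, U13, and U1, Rule 4 gives T32.
T18 would need U13 and W32 (Rule 3), but W32 is never established. W32 would need V15 and S17 (Rule 9), but V15 is never established.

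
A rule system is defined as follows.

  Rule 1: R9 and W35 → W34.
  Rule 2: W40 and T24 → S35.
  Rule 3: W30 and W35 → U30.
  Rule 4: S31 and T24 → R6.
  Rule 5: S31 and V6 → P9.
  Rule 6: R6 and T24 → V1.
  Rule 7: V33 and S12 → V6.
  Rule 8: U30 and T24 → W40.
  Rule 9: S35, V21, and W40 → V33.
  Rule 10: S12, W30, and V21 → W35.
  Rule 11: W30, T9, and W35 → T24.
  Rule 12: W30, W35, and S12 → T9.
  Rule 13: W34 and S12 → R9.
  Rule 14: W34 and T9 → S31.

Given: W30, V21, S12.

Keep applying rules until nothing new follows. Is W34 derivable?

No

W34 would need R9 and W35 (Rule 1), but R9 is never established.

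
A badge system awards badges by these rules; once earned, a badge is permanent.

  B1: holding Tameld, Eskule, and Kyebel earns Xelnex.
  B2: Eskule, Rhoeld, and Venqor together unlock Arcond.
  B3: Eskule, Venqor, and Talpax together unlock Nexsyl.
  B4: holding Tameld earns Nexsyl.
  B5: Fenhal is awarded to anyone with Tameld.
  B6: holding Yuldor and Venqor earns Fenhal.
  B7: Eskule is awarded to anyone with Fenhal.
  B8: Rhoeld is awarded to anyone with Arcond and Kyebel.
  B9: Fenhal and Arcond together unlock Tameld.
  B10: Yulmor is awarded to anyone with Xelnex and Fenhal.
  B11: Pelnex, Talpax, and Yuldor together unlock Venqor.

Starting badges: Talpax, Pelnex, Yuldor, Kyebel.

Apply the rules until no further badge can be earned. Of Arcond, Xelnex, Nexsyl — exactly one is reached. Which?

Nexsyl

With Pelnex, Talpax, and Yuldor, Venqor is earned (B11).
With Yuldor and Venqor, Fenhal is earned (B6).
With Fenhal, Eskule is earned (B7).
With Eskule, Venqor, and Talpax, Nexsyl is earned (B3).
Xelnex would need Tameld, Eskule, and Kyebel (B1), but Tameld is never earned. Arcond would need Eskule, Rhoeld, and Venqor (B2), but Rhoeld is never earned.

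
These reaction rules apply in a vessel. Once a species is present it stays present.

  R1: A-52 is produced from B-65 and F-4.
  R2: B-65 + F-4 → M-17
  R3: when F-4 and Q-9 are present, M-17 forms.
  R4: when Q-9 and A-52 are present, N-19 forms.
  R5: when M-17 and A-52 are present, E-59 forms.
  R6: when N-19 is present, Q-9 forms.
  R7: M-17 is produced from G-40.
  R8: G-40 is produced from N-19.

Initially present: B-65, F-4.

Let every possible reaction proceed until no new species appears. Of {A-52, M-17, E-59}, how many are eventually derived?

B-65 and F-4 present → M-17 forms (R2).
B-65 and F-4 present → A-52 forms (R1).
M-17 and A-52 present → E-59 forms (R5).
A-52: reached.
M-17: reached.
E-59: reached.
All 3 are reached.

3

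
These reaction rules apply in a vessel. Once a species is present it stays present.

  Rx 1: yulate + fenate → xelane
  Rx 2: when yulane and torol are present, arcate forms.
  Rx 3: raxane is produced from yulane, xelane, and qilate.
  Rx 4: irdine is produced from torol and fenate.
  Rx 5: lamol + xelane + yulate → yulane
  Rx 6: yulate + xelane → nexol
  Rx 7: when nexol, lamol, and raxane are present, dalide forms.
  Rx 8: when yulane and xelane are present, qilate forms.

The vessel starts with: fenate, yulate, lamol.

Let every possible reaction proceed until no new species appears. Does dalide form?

yulate and fenate present → xelane forms (Rx 1).
yulate and xelane present → nexol forms (Rx 6).
lamol, xelane, and yulate present → yulane forms (Rx 5).
yulane and xelane present → qilate forms (Rx 8).
yulane, xelane, and qilate present → raxane forms (Rx 3).
nexol, lamol, and raxane present → dalide forms (Rx 7).

Yes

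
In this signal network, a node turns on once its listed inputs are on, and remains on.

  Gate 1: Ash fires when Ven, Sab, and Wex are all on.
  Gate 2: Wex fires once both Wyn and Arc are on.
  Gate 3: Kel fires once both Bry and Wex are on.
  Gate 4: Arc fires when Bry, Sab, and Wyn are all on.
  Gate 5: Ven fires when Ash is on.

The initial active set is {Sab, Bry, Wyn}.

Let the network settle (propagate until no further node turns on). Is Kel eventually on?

Gate 4: Bry, Sab, and Wyn on → Arc on.
Wyn and Arc are on, so Wex fires (Gate 2).
Gate 3: Bry and Wex on → Kel on.

Yes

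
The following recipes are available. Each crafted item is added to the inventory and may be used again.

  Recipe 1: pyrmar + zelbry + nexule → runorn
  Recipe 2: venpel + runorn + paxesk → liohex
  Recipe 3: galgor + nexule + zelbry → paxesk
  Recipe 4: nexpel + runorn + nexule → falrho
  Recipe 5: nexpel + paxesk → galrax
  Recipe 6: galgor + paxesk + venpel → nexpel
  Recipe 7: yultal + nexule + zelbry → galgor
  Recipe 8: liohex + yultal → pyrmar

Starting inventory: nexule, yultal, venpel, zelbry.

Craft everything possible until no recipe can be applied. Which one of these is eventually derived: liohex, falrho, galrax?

Using Recipe 7, yultal, nexule, and zelbry make galgor.
Using Recipe 3, galgor, nexule, and zelbry make paxesk.
galgor + paxesk + venpel → nexpel (Recipe 6).
Using Recipe 5, nexpel and paxesk make galrax.
liohex would need venpel, runorn, and paxesk (Recipe 2), but runorn is never obtained. falrho would need nexpel, runorn, and nexule (Recipe 4), but runorn is never obtained.

galrax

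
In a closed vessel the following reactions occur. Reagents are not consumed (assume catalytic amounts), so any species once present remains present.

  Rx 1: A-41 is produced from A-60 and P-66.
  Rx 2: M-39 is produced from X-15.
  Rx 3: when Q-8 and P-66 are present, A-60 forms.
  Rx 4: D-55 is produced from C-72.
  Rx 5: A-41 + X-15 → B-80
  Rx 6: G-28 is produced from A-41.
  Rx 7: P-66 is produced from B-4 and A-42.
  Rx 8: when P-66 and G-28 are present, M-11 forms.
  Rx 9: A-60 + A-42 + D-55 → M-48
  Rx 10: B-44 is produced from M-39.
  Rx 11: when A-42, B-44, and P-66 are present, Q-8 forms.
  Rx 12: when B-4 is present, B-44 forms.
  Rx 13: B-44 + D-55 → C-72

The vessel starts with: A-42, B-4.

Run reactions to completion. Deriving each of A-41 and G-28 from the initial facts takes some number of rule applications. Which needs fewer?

A-41: B-4 present → B-44 forms (Rx 12). B-4 and A-42 present → P-66 forms (Rx 7). A-42, B-44, and P-66 present → Q-8 forms (Rx 11). Q-8 and P-66 present → A-60 forms (Rx 3). A-60 and P-66 present → A-41 forms (Rx 1). [5 rule applications]
G-28: B-4 present → B-44 forms (Rx 12). B-4 and A-42 present → P-66 forms (Rx 7). A-42, B-44, and P-66 present → Q-8 forms (Rx 11). Q-8 and P-66 present → A-60 forms (Rx 3). A-60 and P-66 present → A-41 forms (Rx 1). A-41 present → G-28 forms (Rx 6). [6 rule applications]
A-41 needs fewer.

A-41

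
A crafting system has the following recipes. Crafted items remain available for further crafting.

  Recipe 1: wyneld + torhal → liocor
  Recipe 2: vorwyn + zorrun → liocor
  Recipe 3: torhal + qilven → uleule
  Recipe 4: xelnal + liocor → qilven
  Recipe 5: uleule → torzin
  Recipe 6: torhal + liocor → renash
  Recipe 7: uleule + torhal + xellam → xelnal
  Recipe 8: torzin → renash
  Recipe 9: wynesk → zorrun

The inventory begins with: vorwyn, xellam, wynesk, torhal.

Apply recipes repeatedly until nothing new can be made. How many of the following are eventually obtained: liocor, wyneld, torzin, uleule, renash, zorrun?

wynesk → zorrun (Recipe 9).
Using Recipe 2, vorwyn and zorrun make liocor.
Using Recipe 6, torhal and liocor make renash.
liocor: reached.
No rule produces wyneld, and it is not given.
torzin would need uleule (Recipe 5), but uleule is never obtained.
uleule would need torhal and qilven (Recipe 3), but qilven is never obtained.
renash: reached.
zorrun: reached.
Reached: liocor, renash, and zorrun — 3 of the 6.

3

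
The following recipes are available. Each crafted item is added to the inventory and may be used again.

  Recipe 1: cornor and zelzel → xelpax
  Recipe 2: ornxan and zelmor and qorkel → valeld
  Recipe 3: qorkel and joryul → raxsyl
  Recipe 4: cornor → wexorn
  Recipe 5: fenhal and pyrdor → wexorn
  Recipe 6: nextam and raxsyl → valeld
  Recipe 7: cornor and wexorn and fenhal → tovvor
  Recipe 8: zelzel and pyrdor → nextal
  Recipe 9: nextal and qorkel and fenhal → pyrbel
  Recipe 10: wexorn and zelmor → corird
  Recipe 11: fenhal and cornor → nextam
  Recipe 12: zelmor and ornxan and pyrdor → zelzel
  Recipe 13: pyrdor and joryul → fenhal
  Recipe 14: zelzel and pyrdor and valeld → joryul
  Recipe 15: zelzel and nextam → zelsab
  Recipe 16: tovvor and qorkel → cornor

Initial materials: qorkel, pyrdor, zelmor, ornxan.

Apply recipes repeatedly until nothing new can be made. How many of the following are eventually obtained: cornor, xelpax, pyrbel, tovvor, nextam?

Using Recipe 2, ornxan, zelmor, and qorkel make valeld.
zelmor and ornxan and pyrdor → zelzel (Recipe 12).
zelzel and pyrdor → nextal (Recipe 8).
Using Recipe 14, zelzel, pyrdor, and valeld make joryul.
pyrdor and joryul → fenhal (Recipe 13).
nextal and qorkel and fenhal → pyrbel (Recipe 9).
cornor would need tovvor and qorkel (Recipe 16), but tovvor is never obtained.
xelpax would need cornor and zelzel (Recipe 1), but cornor is never obtained.
pyrbel: reached.
tovvor would need cornor, wexorn, and fenhal (Recipe 7), but cornor is never obtained.
nextam would need fenhal and cornor (Recipe 11), but cornor is never obtained.
Reached: pyrbel — 1 of the 5.

1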